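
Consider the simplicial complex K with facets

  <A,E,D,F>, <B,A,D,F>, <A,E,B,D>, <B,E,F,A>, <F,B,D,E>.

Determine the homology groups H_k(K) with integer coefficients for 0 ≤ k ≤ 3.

H_0 = Z,  H_1 = 0,  H_2 = 0,  H_3 = Z.

K has 5 vertices, 10 edges, 10 triangles, 5 3-simplices.
rank ∂_0 = 0, rank ∂_1 = 4 ⇒ b_0 = 5 − 0 − 4 = 1; all invariant factors of ∂_1 are 1 so no torsion. So H_0 = Z.
rank ∂_1 = 4, rank ∂_2 = 6 ⇒ b_1 = 10 − 4 − 6 = 0; all invariant factors of ∂_2 are 1 so no torsion. So H_1 = 0.
rank ∂_2 = 6, rank ∂_3 = 4 ⇒ b_2 = 10 − 6 − 4 = 0; all invariant factors of ∂_3 are 1 so no torsion. So H_2 = 0.
rank ∂_3 = 4, rank ∂_4 = 0 ⇒ b_3 = 5 − 4 − 0 = 1. So H_3 = Z.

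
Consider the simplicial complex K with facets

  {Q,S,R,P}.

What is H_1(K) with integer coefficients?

H_1 ≅ 0.

Fix the vertex order P < Q < R < S and write every simplex with vertices in increasing order. Then dim K = 3 and the simplices of K are:

  0-simplices (4): P, Q, R, S
  1-simplices (6): PQ, PR, PS, QR, QS, RS
  2-simplices (4): PQR, PQS, PRS, QRS
  3-simplices (1): PQRS

so the chain groups are C_0 ≅ Z^4, C_1 ≅ Z^6, C_2 ≅ Z^4, C_3 ≅ Z^1.

The boundary map ∂_1: C_1 → C_0 sends each edge [p,q] (with p < q) to q − p. For instance
  ∂QR = R − Q.
As a 4×6 matrix over Z this has rank 3, with invariant factors (1,1,1).

Boundary ∂_2: C_2 → C_1 sends each 2-simplex [p,q,r] to [q,r] − [p,r] + [p,q]. For instance
  ∂PRS = RS − PS + PR,
  ∂PQS = QS − PS + PQ.
As a 6×4 matrix over Z this has rank 3, with invariant factors (1,1,1).

The boundary map ∂_3: C_3 → C_2 sends each 3-simplex σ to the alternating sum Σ_i (−1)^i (σ with its i-th vertex removed). For instance
  ∂PQRS = QRS − PRS + PQS − PQR.
As a 4×1 matrix over Z this has rank 1, with invariant factors (1).

Reading off H_k = ker ∂_k / im ∂_{k+1}:

  H_1: rank ker ∂_1 − rank ∂_2 = (6 − 3) − 3 = 0, and the invariant factors of ∂_2 are all 1, so H_1 ≅ 0.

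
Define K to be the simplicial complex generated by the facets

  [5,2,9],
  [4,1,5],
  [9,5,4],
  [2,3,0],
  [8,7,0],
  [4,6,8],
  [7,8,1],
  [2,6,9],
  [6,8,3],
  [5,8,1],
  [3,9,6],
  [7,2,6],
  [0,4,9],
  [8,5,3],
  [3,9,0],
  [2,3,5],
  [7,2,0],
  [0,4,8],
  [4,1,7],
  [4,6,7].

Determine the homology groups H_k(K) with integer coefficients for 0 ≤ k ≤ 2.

H_0 = Z,  H_1 = Z ⊕ Z/2Z,  H_2 = 0.

Take the total order 0 < 1 < 2 < 3 < 4 < 5 < 6 < 7 < 8 < 9 on the vertex set. Then K (dimension 2) consists of the simplices:

  0-simplices (10): [0], [1], [2], [3], [4], [5], [6], [7], [8], [9]
  1-simplices (30): (30 of them)
  2-simplices (20): (20 of them)

Hence C_0 ≅ Z^10, C_1 ≅ Z^30, C_2 ≅ Z^20.

Boundary ∂_1: C_1 → C_0 maps an edge to its endpoints' difference, ∂[p,q] = q − p. For instance
  ∂[4,5] = [5] − [4].
As a 10×30 matrix over Z this has rank 9, with invariant factors (1,1,1,1,1,1,1,1,1).

Boundary ∂_2: C_2 → C_1 maps a triangle to the signed sum of its edges. For instance
  ∂[4,5,9] = [5,9] − [4,9] + [4,5],
  ∂[0,3,9] = [3,9] − [0,9] + [0,3].
As a 30×20 matrix over Z this has rank 20, with invariant factors (1,1,1,1,1,1,1,1,1,1,1,1,1,1,1,1,1,1,1,2).

From H_k ≅ ker(∂_k) / im(∂_{k+1}) we obtain:

  H_0: rank C_0 − rank ∂_1 = 10 − 9 = 1, and the invariant factors of ∂_1 are all 1, so H_0 ≅ Z.
  H_1: rank ker ∂_1 − rank ∂_2 = (30 − 9) − 20 = 1, and ∂_2 has invariant factor 2 > 1, so H_1 ≅ Z ⊕ Z/2Z.
  H_2: rank ker ∂_2 − rank ∂_3 = (20 − 20) − 0 = 0, and there is no ∂_3, so H_2 ≅ 0.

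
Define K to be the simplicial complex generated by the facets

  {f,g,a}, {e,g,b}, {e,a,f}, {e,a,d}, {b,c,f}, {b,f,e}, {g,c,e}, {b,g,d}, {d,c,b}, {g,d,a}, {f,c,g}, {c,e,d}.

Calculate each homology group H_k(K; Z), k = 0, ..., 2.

H_0 = Z,  H_1 = Z/2,  H_2 = 0.

K has 7 vertices, 18 edges, 12 triangles.
rank ∂_0 = 0, rank ∂_1 = 6 ⇒ b_0 = 7 − 0 − 6 = 1; all invariant factors of ∂_1 are 1 so no torsion. So H_0 = Z.
rank ∂_1 = 6, rank ∂_2 = 12 ⇒ b_1 = 18 − 6 − 12 = 0; ∂_2 has invariant factor(s) [2] giving torsion. So H_1 = Z/2.
rank ∂_2 = 12, rank ∂_3 = 0 ⇒ b_2 = 12 − 12 − 0 = 0. So H_2 = 0.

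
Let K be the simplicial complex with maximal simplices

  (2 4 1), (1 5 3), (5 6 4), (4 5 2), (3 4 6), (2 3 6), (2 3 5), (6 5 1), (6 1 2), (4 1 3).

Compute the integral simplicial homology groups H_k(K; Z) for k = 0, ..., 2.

H_0 = Z,  H_1 = Z_2,  H_2 = 0.

Fix the vertex order 1 < 2 < 3 < 4 < 5 < 6 and write every simplex with vertices in increasing order. Then dim K = 2 and the simplices of K are:

  0-simplices (6): [1], [2], [3], [4], [5], [6]
  1-simplices (15): [1,2], [1,3], [1,4], [1,5], [1,6], [2,3], [2,4], [2,5], [2,6], [3,4], [3,5], [3,6], [4,5], [4,6], [5,6]
  2-simplices (10): [1,2,4], [1,2,6], [1,3,4], [1,3,5], [1,5,6], [2,3,5], [2,3,6], [2,4,5], [3,4,6], [4,5,6]

Hence C_0 ≅ Z^6, C_1 ≅ Z^15, C_2 ≅ Z^10.

The boundary map ∂_1: C_1 → C_0 is given by ∂[p,q] = [q] − [p].
The resulting 6×15 matrix has rank 5, and its Smith normal form has invariant factors (1,1,1,1,1).

The boundary map ∂_2: C_2 → C_1 acts by ∂[p,q,r] = [q,r] − [p,r] + [p,q]. For instance
  ∂[1,3,4] = [3,4] − [1,4] + [1,3],
  ∂[2,3,5] = [3,5] − [2,5] + [2,3].
The 15×10 boundary matrix has rank 10 and Smith normal form diag(1,1,1,1,1,1,1,1,1,2).

From H_k ≅ ker(∂_k) / im(∂_{k+1}) we obtain:

  H_0: rank C_0 − rank ∂_1 = 6 − 5 = 1, and the invariant factors of ∂_1 are all 1, so H_0 = Z.
  H_1: rank ker ∂_1 − rank ∂_2 = (15 − 5) − 10 = 0, and ∂_2 has invariant factor 2 > 1, so H_1 = Z_2.
  H_2: rank ker ∂_2 − rank ∂_3 = (10 − 10) − 0 = 0, and there is no ∂_3, so H_2 = 0.

As a check, the Euler characteristic is 6 − 15 + 10 = 1, which agrees with 1 − 0 + 0 = 1.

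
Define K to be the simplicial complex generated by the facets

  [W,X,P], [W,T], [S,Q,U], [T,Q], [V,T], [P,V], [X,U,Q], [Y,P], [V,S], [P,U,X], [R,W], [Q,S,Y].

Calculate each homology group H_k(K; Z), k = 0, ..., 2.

We work with the vertex ordering P < Q < R < S < T < U < V < W < X < Y. The simplices of K, each written with vertices in increasing order, are:

  0-simplices (10): P, Q, R, S, T, U, V, W, X, Y
  1-simplices (18): PU, PV, PW, PX, PY, QS, QT, QU, QX, QY, RW, SU, SV, SY, TV, TW, UX, WX
  2-simplices (5): PUX, PWX, QSU, QSY, QUX

giving chain groups C_0 ≅ Z^10, C_1 ≅ Z^18, C_2 ≅ Z^5.

The boundary map ∂_1: C_1 → C_0 sends each edge [p,q] (with p < q) to q − p. For instance
  ∂PY = Y − P.
The 10×18 boundary matrix has rank 9 and Smith normal form diag(1,1,1,1,1,1,1,1,1).

The boundary map ∂_2: C_2 → C_1 sends each 2-simplex [p,q,r] to [q,r] − [p,r] + [p,q]. For instance
  ∂PWX = WX − PX + PW,
  ∂QSU = SU − QU + QS.
The resulting 18×5 matrix has rank 5, and its Smith normal form has invariant factors (1,1,1,1,1).

Now H_k = ker ∂_k / im ∂_{k+1}, so:

  H_0: rank C_0 − rank ∂_1 = 10 − 9 = 1, and the invariant factors of ∂_1 are all 1, so H_0 = Z.
  H_1: rank ker ∂_1 − rank ∂_2 = (18 − 9) − 5 = 4, and the invariant factors of ∂_2 are all 1, so H_1 = Z^4.
  H_2: rank ker ∂_2 − rank ∂_3 = (5 − 5) − 0 = 0, and there is no ∂_3, so H_2 = 0.

H_0 ≅ Z,  H_1 ≅ Z^4,  H_2 = 0.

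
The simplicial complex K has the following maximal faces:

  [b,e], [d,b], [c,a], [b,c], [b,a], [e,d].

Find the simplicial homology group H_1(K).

H_1 ≅ Z^2.

K has 5 vertices, 6 edges.
rank ∂_1 = 4, rank ∂_2 = 0 ⇒ b_1 = 6 − 4 − 0 = 2. So H_1 = Z^2.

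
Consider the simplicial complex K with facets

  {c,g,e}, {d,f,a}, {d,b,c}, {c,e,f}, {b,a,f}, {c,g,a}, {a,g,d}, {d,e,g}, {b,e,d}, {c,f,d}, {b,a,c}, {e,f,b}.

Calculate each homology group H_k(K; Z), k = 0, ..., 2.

H_0 ≅ Z,  H_1 ≅ Z/2,  H_2 = 0.

Order the vertices as a < b < c < d < e < f < g. Listing each simplex with vertices in this order, K has dimension 2 with simplices:

  0-simplices (7): a, b, c, d, e, f, g
  1-simplices (18): ab, ac, ad, af, ag, bc, bd, be, bf, cd, ce, cf, cg, de, df, dg, ef, eg
  2-simplices (12): abc, abf, acg, adf, adg, bcd, bde, bef, cdf, cef, ceg, deg

giving chain groups C_0 ≅ Z^7, C_1 ≅ Z^18, C_2 ≅ Z^12.

The boundary map ∂_1: C_1 → C_0 maps an edge to its endpoints' difference, ∂[p,q] = q − p.
The 7×18 boundary matrix has rank 6 and Smith normal form diag(1,1,1,1,1,1).

Boundary ∂_2: C_2 → C_1 sends each 2-simplex [p,q,r] to [q,r] − [p,r] + [p,q]. For instance
  ∂abc = bc − ac + ab,
  ∂bde = de − be + bd.
This gives a 18×12 integer matrix of rank 12; reducing to Smith normal form yields diagonal entries (1,1,1,1,1,1,1,1,1,1,1,2).

From H_k ≅ ker(∂_k) / im(∂_{k+1}) we obtain:

  H_0: rank C_0 − rank ∂_1 = 7 − 6 = 1, and the invariant factors of ∂_1 are all 1, so H_0 = Z.
  H_1: rank ker ∂_1 − rank ∂_2 = (18 − 6) − 12 = 0, and ∂_2 has invariant factor 2 > 1, so H_1 = Z/2.
  H_2: rank ker ∂_2 − rank ∂_3 = (12 − 12) − 0 = 0, and there is no ∂_3, so H_2 = 0.

As a check, the Euler characteristic is 7 − 18 + 12 = 1, which agrees with 1 − 0 + 0 = 1.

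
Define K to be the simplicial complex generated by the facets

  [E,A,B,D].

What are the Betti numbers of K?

We work with the vertex ordering A < B < D < E. The simplices of K, each written with vertices in increasing order, are:

  0-simplices (4): A, B, D, E
  1-simplices (6): AB, AD, AE, BD, BE, DE
  2-simplices (4): ABD, ABE, ADE, BDE
  3-simplices (1): ABDE

so the chain groups are C_0 ≅ Z^4, C_1 ≅ Z^6, C_2 ≅ Z^4, C_3 ≅ Z^1.

∂_1: C_1 → C_0 maps an edge to its endpoints' difference, ∂[p,q] = q − p.
This gives a 4×6 integer matrix of rank 3; reducing to Smith normal form yields diagonal entries (1,1,1).

The boundary map ∂_2: C_2 → C_1 acts by ∂[p,q,r] = [q,r] − [p,r] + [p,q]. For instance
  ∂BDE = DE − BE + BD,
  ∂ABD = BD − AD + AB.
The resulting 6×4 matrix has rank 3, and its Smith normal form has invariant factors (1,1,1).

The boundary map ∂_3: C_3 → C_2 sends each 3-simplex σ to the alternating sum Σ_i (−1)^i (σ with its i-th vertex removed). For instance
  ∂ABDE = BDE − ADE + ABE − ABD.
This gives a 4×1 integer matrix of rank 1; reducing to Smith normal form yields diagonal entries (1).

Computing H_k = (kernel of ∂_k) / (image of ∂_{k+1}):

  H_0: rank C_0 − rank ∂_1 = 4 − 3 = 1, and the invariant factors of ∂_1 are all 1, so H_0 ≅ Z.
  H_1: rank ker ∂_1 − rank ∂_2 = (6 − 3) − 3 = 0, and the invariant factors of ∂_2 are all 1, so H_1 ≅ 0.
  H_2: rank ker ∂_2 − rank ∂_3 = (4 − 3) − 1 = 0, and the invariant factors of ∂_3 are all 1, so H_2 ≅ 0.
  H_3: rank ker ∂_3 − rank ∂_4 = (1 − 1) − 0 = 0, and there is no ∂_4, so H_3 ≅ 0.

As a check, the Euler characteristic is 4 − 6 + 4 − 1 = 1, which agrees with 1 − 0 + 0 − 0 = 1.
(K is a triangulation of the 3-simplex.)

Hence the Betti numbers are b_0 = 1, b_1 = 0, b_2 = 0, b_3 = 0.

b_0 = 1, b_1 = 0, b_2 = 0, b_3 = 0.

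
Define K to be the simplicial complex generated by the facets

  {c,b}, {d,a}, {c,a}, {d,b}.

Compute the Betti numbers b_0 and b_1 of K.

b_0 = 1, b_1 = 1.

Fix the vertex order a < b < c < d and write every simplex with vertices in increasing order. Then dim K = 1 and the simplices of K are:

  0-simplices (4): a, b, c, d
  1-simplices (4): ac, ad, bc, bd

Hence C_0 ≅ Z^4, C_1 ≅ Z^4.

The boundary map ∂_1: C_1 → C_0 sends each edge [p,q] (with p < q) to q − p. For instance
  ∂ad = d − a.
This gives a 4×4 integer matrix of rank 3; reducing to Smith normal form yields diagonal entries (1,1,1).

Reading off H_k = ker ∂_k / im ∂_{k+1}:

  H_0: rank C_0 − rank ∂_1 = 4 − 3 = 1, and the invariant factors of ∂_1 are all 1, so H_0 ≅ Z.
  H_1: rank ker ∂_1 − rank ∂_2 = (4 − 3) − 0 = 1, and there is no ∂_2, so H_1 ≅ Z.

(K is a triangulation of the circle S^1.)

Hence the Betti numbers are b_0 = 1, b_1 = 1.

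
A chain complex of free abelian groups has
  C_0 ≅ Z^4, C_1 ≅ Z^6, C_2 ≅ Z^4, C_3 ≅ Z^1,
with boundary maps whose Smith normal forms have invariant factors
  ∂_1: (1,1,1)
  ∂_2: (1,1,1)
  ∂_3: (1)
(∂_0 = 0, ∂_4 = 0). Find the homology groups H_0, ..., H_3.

H_0: b_0 = 4 − 0 − 3 = 1; torsion from ∂_1 factors > 1: none. So H_0 = Z.
H_1: b_1 = 6 − 3 − 3 = 0; torsion from ∂_2 factors > 1: none. So H_1 = 0.
H_2: b_2 = 4 − 3 − 1 = 0; torsion from ∂_3 factors > 1: none. So H_2 = 0.
H_3: b_3 = 1 − 1 − 0 = 0; torsion from ∂_4 factors > 1: none. So H_3 = 0.

H_0 = Z,  H_1 = 0,  H_2 = 0,  H_3 = 0.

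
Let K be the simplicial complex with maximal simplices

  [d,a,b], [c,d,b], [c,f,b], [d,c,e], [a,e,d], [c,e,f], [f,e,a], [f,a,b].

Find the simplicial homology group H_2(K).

H_2 = Z.

Fix the vertex order a < b < c < d < e < f and write every simplex with vertices in increasing order. Then dim K = 2 and the simplices of K are:

  0-simplices (6): a, b, c, d, e, f
  1-simplices (12): ab, ad, ae, af, bc, bd, bf, cd, ce, cf, de, ef
  2-simplices (8): abd, abf, ade, aef, bcd, bcf, cde, cef

giving chain groups C_0 ≅ Z^6, C_1 ≅ Z^12, C_2 ≅ Z^8.

The boundary map ∂_1: C_1 → C_0 sends each edge [p,q] (with p < q) to q − p. For instance
  ∂ab = b − a.
The resulting 6×12 matrix has rank 5, and its Smith normal form has invariant factors (1,1,1,1,1).

Boundary ∂_2: C_2 → C_1 sends each 2-simplex [p,q,r] to [q,r] − [p,r] + [p,q]. For instance
  ∂abd = bd − ad + ab,
  ∂cde = de − ce + cd.
As a 12×8 matrix over Z this has rank 7, with invariant factors (1,1,1,1,1,1,1).

From H_k ≅ ker(∂_k) / im(∂_{k+1}) we obtain:

  H_2: rank ker ∂_2 − rank ∂_3 = (8 − 7) − 0 = 1, and there is no ∂_3, so H_2 ≅ Z.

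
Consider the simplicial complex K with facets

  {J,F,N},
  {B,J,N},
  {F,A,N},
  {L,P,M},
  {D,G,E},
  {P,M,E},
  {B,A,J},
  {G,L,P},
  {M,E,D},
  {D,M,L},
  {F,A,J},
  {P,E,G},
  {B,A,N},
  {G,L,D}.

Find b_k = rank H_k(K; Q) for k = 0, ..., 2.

b_0 = 2, b_1 = 0, b_2 = 2.

Fix the vertex order A < B < D < E < F < G < J < L < M < N < P and write every simplex with vertices in increasing order. Then dim K = 2 and the simplices of K are:

  0-simplices (11): A, B, D, E, F, G, J, L, M, N, P
  1-simplices (21): AB, AF, AJ, AN, BJ, BN, DE, DG, DL, DM, EG, EM, EP, FJ, FN, GL, GP, JN, LM, LP, MP
  2-simplices (14): ABJ, ABN, AFJ, AFN, BJN, DEG, DEM, DGL, DLM, EGP, EMP, FJN, GLP, LMP

giving chain groups C_0 ≅ Z^11, C_1 ≅ Z^21, C_2 ≅ Z^14.

∂_1: C_1 → C_0 maps an edge to its endpoints' difference, ∂[p,q] = q − p. For instance
  ∂EG = G − E.
The 11×21 boundary matrix has rank 9 and Smith normal form diag(1,1,1,1,1,1,1,1,1).

∂_2: C_2 → C_1 acts by ∂[p,q,r] = [q,r] − [p,r] + [p,q]. For instance
  ∂GLP = LP − GP + GL,
  ∂DGL = GL − DL + DG.
The resulting 21×14 matrix has rank 12, and its Smith normal form has invariant factors (1,1,1,1,1,1,1,1,1,1,1,1).

Reading off H_k = ker ∂_k / im ∂_{k+1}:

  H_0: rank C_0 − rank ∂_1 = 11 − 9 = 2, and the invariant factors of ∂_1 are all 1, so H_0 ≅ Z^2.
  H_1: rank ker ∂_1 − rank ∂_2 = (21 − 9) − 12 = 0, and the invariant factors of ∂_2 are all 1, so H_1 ≅ 0.
  H_2: rank ker ∂_2 − rank ∂_3 = (14 − 12) − 0 = 2, and there is no ∂_3, so H_2 ≅ Z^2.

Hence the Betti numbers are b_0 = 2, b_1 = 0, b_2 = 2.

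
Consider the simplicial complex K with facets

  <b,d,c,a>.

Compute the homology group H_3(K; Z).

H_3 = 0.

Order the vertices as a < b < c < d. Listing each simplex with vertices in this order, K has dimension 3 with simplices:

  0-simplices (4): a, b, c, d
  1-simplices (6): ab, ac, ad, bc, bd, cd
  2-simplices (4): abc, abd, acd, bcd
  3-simplices (1): abcd

so the chain groups are C_0 ≅ Z^4, C_1 ≅ Z^6, C_2 ≅ Z^4, C_3 ≅ Z^1.

The boundary map ∂_1: C_1 → C_0 is given by ∂[p,q] = [q] − [p]. For instance
  ∂ad = d − a.
As a 4×6 matrix over Z this has rank 3, with invariant factors (1,1,1).

Boundary ∂_2: C_2 → C_1 acts by ∂[p,q,r] = [q,r] − [p,r] + [p,q]. For instance
  ∂abc = bc − ac + ab,
  ∂bcd = cd − bd + bc.
This gives a 6×4 integer matrix of rank 3; reducing to Smith normal form yields diagonal entries (1,1,1).

Boundary ∂_3: C_3 → C_2 sends each 3-simplex σ to the alternating sum Σ_i (−1)^i (σ with its i-th vertex removed). For instance
  ∂abcd = bcd − acd + abd − abc.
This gives a 4×1 integer matrix of rank 1; reducing to Smith normal form yields diagonal entries (1).

Now H_k = ker ∂_k / im ∂_{k+1}, so:

  H_3: rank ker ∂_3 − rank ∂_4 = (1 − 1) − 0 = 0, and there is no ∂_4, so H_3 = 0.

(K is a triangulation of the 3-simplex.)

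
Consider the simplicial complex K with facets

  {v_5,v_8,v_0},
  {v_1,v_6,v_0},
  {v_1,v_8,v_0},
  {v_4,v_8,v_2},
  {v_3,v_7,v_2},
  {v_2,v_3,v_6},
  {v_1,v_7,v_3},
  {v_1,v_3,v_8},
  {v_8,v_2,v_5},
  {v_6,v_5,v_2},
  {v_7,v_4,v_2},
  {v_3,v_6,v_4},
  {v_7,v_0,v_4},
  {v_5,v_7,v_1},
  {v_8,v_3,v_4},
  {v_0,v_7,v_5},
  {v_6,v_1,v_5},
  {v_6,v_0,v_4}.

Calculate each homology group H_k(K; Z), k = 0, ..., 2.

H_0 ≅ Z,  H_1 ≅ Z ⊕ Z/2,  H_2 = 0.

Order the vertices as v_0 < v_1 < v_2 < v_3 < v_4 < v_5 < v_6 < v_7 < v_8. Listing each simplex with vertices in this order, K has dimension 2 with simplices:

  0-simplices (9): [v_0], [v_1], [v_2], [v_3], [v_4], [v_5], [v_6], [v_7], [v_8]
  1-simplices (27): (27 of them)
  2-simplices (18): (18 of them)

so the chain groups are C_0 ≅ Z^9, C_1 ≅ Z^27, C_2 ≅ Z^18.

∂_1: C_1 → C_0 maps an edge to its endpoints' difference, ∂[p,q] = q − p. For instance
  ∂[v_2,v_4] = [v_4] − [v_2].
The 9×27 boundary matrix has rank 8 and Smith normal form diag(1,1,1,1,1,1,1,1).

The boundary map ∂_2: C_2 → C_1 sends each 2-simplex [p,q,r] to [q,r] − [p,r] + [p,q]. For instance
  ∂[v_0,v_1,v_6] = [v_1,v_6] − [v_0,v_6] + [v_0,v_1],
  ∂[v_2,v_4,v_8] = [v_4,v_8] − [v_2,v_8] + [v_2,v_4].
As a 27×18 matrix over Z this has rank 18, with invariant factors (1,1,1,1,1,1,1,1,1,1,1,1,1,1,1,1,1,2).

Now H_k = ker ∂_k / im ∂_{k+1}, so:

  H_0: rank C_0 − rank ∂_1 = 9 − 8 = 1, and the invariant factors of ∂_1 are all 1, so H_0 = Z.
  H_1: rank ker ∂_1 − rank ∂_2 = (27 − 8) − 18 = 1, and ∂_2 has invariant factor 2 > 1, so H_1 = Z ⊕ Z/2.
  H_2: rank ker ∂_2 − rank ∂_3 = (18 − 18) − 0 = 0, and there is no ∂_3, so H_2 = 0.

As a check, the Euler characteristic is 9 − 27 + 18 = 0, which agrees with 1 − 1 + 0 = 0.
(K is a triangulation of the Klein bottle.)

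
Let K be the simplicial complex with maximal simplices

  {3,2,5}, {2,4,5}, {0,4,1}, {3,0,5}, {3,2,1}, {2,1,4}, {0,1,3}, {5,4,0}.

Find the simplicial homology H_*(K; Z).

H_0 = Z,  H_1 = 0,  H_2 = Z.

K has 6 vertices, 12 edges, 8 triangles.
rank ∂_0 = 0, rank ∂_1 = 5 ⇒ b_0 = 6 − 0 − 5 = 1; all invariant factors of ∂_1 are 1 so no torsion. So H_0 ≅ Z.
rank ∂_1 = 5, rank ∂_2 = 7 ⇒ b_1 = 12 − 5 − 7 = 0; all invariant factors of ∂_2 are 1 so no torsion. So H_1 ≅ 0.
rank ∂_2 = 7, rank ∂_3 = 0 ⇒ b_2 = 8 − 7 − 0 = 1. So H_2 ≅ Z.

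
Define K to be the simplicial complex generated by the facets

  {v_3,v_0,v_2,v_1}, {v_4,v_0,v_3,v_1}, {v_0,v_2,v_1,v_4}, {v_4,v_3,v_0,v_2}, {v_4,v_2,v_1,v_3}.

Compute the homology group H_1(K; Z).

K has 5 vertices, 10 edges, 10 triangles, 5 3-simplices.
rank ∂_1 = 4, rank ∂_2 = 6 ⇒ b_1 = 10 − 4 − 6 = 0; all invariant factors of ∂_2 are 1 so no torsion. So H_1 = 0.

H_1 = 0.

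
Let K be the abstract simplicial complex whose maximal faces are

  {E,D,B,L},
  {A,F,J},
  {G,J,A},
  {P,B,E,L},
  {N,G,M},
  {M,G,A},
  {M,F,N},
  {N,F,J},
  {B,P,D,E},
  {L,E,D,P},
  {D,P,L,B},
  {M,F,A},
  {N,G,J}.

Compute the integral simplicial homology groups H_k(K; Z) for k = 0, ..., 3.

Order the vertices as A < B < D < E < F < G < J < L < M < N < P. Listing each simplex with vertices in this order, K has dimension 3 with simplices:

  0-simplices (11): A, B, D, E, F, G, J, L, M, N, P
  1-simplices (22): AF, AG, AJ, AM, BD, BE, BL, BP, DE, DL, DP, EL, EP, FJ, FM, FN, GJ, GM, GN, JN, LP, MN
  2-simplices (18): AFJ, AFM, AGJ, AGM, BDE, BDL, BDP, BEL, BEP, BLP, DEL, DEP, DLP, ELP, FJN, FMN, GJN, GMN
  3-simplices (5): BDEL, BDEP, BDLP, BELP, DELP

Hence C_0 ≅ Z^11, C_1 ≅ Z^22, C_2 ≅ Z^18, C_3 ≅ Z^5.

Boundary ∂_1: C_1 → C_0 maps an edge to its endpoints' difference, ∂[p,q] = q − p.
As a 11×22 matrix over Z this has rank 9, with invariant factors (1,1,1,1,1,1,1,1,1).

∂_2: C_2 → C_1 maps a triangle to the signed sum of its edges. For instance
  ∂DLP = LP − DP + DL,
  ∂BEL = EL − BL + BE.
The resulting 22×18 matrix has rank 13, and its Smith normal form has invariant factors (1,1,1,1,1,1,1,1,1,1,1,1,1).

∂_3: C_3 → C_2 sends each 3-simplex σ to the alternating sum Σ_i (−1)^i (σ with its i-th vertex removed). For instance
  ∂BDEP = DEP − BEP + BDP − BDE,
  ∂BDEL = DEL − BEL + BDL − BDE.
The resulting 18×5 matrix has rank 4, and its Smith normal form has invariant factors (1,1,1,1).

From H_k ≅ ker(∂_k) / im(∂_{k+1}) we obtain:

  H_0: rank C_0 − rank ∂_1 = 11 − 9 = 2, and the invariant factors of ∂_1 are all 1, so H_0 = Z^2.
  H_1: rank ker ∂_1 − rank ∂_2 = (22 − 9) − 13 = 0, and the invariant factors of ∂_2 are all 1, so H_1 = 0.
  H_2: rank ker ∂_2 − rank ∂_3 = (18 − 13) − 4 = 1, and the invariant factors of ∂_3 are all 1, so H_2 = Z.
  H_3: rank ker ∂_3 − rank ∂_4 = (5 − 4) − 0 = 1, and there is no ∂_4, so H_3 = Z.

As a check, the Euler characteristic is 11 − 22 + 18 − 5 = 2, which agrees with 2 − 0 + 1 − 1 = 2.

H_0 ≅ Z^2,  H_1 = 0,  H_2 ≅ Z,  H_3 ≅ Z.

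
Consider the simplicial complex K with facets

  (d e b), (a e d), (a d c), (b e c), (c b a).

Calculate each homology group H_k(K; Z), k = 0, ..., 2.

K has 5 vertices, 10 edges, 5 triangles.
rank ∂_0 = 0, rank ∂_1 = 4 ⇒ b_0 = 5 − 0 − 4 = 1; all invariant factors of ∂_1 are 1 so no torsion. So H_0 = Z.
rank ∂_1 = 4, rank ∂_2 = 5 ⇒ b_1 = 10 − 4 − 5 = 1; all invariant factors of ∂_2 are 1 so no torsion. So H_1 = Z.
rank ∂_2 = 5, rank ∂_3 = 0 ⇒ b_2 = 5 − 5 − 0 = 0. So H_2 = 0.

H_0 ≅ Z,  H_1 ≅ Z,  H_2 = 0.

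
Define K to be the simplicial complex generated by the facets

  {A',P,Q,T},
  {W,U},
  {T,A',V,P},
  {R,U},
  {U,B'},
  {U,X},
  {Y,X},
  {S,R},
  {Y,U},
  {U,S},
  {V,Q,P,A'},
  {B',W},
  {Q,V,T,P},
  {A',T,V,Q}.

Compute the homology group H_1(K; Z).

H_1 ≅ Z^3.

We work with the vertex ordering P < Q < R < S < T < U < V < W < X < Y < A' < B'. The simplices of K, each written with vertices in increasing order, are:

  0-simplices (12): [P], [Q], [R], [S], [T], [U], [V], [W], [X], [Y], [A'], [B']
  1-simplices (19): [P,Q], [P,T], [P,V], [P,A'], [Q,T], [Q,V], [Q,A'], [R,S], [R,U], [S,U], [T,V], [T,A'], [U,W], [U,X], [U,Y], [U,B'], [V,A'], [W,B'], [X,Y]
  2-simplices (10): [P,Q,T], [P,Q,V], [P,Q,A'], [P,T,V], [P,T,A'], [P,V,A'], [Q,T,V], [Q,T,A'], [Q,V,A'], [T,V,A']
  3-simplices (5): [P,Q,T,V], [P,Q,T,A'], [P,Q,V,A'], [P,T,V,A'], [Q,T,V,A']

giving chain groups C_0 ≅ Z^12, C_1 ≅ Z^19, C_2 ≅ Z^10, C_3 ≅ Z^5.

The boundary map ∂_1: C_1 → C_0 is given by ∂[p,q] = [q] − [p]. For instance
  ∂[U,Y] = [Y] − [U].
The 12×19 boundary matrix has rank 10 and Smith normal form diag(1,1,1,1,1,1,1,1,1,1).

∂_2: C_2 → C_1 maps a triangle to the signed sum of its edges. For instance
  ∂[T,V,A'] = [V,A'] − [T,A'] + [T,V],
  ∂[P,Q,A'] = [Q,A'] − [P,A'] + [P,Q].
As a 19×10 matrix over Z this has rank 6, with invariant factors (1,1,1,1,1,1).

Boundary ∂_3: C_3 → C_2 sends each 3-simplex σ to the alternating sum Σ_i (−1)^i (σ with its i-th vertex removed). For instance
  ∂[P,T,V,A'] = [T,V,A'] − [P,V,A'] + [P,T,A'] − [P,T,V],
  ∂[P,Q,T,V] = [Q,T,V] − [P,T,V] + [P,Q,V] − [P,Q,T].
This gives a 10×5 integer matrix of rank 4; reducing to Smith normal form yields diagonal entries (1,1,1,1).

From H_k ≅ ker(∂_k) / im(∂_{k+1}) we obtain:

  H_1: rank ker ∂_1 − rank ∂_2 = (19 − 10) − 6 = 3, and the invariant factors of ∂_2 are all 1, so H_1 ≅ Z^3.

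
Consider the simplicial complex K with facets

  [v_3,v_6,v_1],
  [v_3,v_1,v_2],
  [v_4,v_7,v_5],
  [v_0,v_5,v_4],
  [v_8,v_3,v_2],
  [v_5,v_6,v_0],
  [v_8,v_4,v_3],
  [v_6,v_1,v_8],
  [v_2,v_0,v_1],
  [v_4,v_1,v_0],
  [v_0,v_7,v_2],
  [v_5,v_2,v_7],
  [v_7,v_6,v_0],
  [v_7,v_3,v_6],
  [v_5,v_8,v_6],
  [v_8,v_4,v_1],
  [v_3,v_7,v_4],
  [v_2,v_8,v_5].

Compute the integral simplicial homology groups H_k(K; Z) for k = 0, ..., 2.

Fix the vertex order v_0 < v_1 < v_2 < v_3 < v_4 < v_5 < v_6 < v_7 < v_8 and write every simplex with vertices in increasing order. Then dim K = 2 and the simplices of K are:

  0-simplices (9): [v_0], [v_1], [v_2], [v_3], [v_4], [v_5], [v_6], [v_7], [v_8]
  1-simplices (27): (27 of them)
  2-simplices (18): (18 of them)

giving chain groups C_0 ≅ Z^9, C_1 ≅ Z^27, C_2 ≅ Z^18.

The boundary map ∂_1: C_1 → C_0 sends each edge [p,q] (with p < q) to q − p.
The 9×27 boundary matrix has rank 8 and Smith normal form diag(1,1,1,1,1,1,1,1).

∂_2: C_2 → C_1 maps a triangle to the signed sum of its edges. For instance
  ∂[v_5,v_6,v_8] = [v_6,v_8] − [v_5,v_8] + [v_5,v_6],
  ∂[v_1,v_3,v_6] = [v_3,v_6] − [v_1,v_6] + [v_1,v_3].
This gives a 27×18 integer matrix of rank 18; reducing to Smith normal form yields diagonal entries (1,1,1,1,1,1,1,1,1,1,1,1,1,1,1,1,1,2).

Computing H_k = (kernel of ∂_k) / (image of ∂_{k+1}):

  H_0: rank C_0 − rank ∂_1 = 9 − 8 = 1, and the invariant factors of ∂_1 are all 1, so H_0 = Z.
  H_1: rank ker ∂_1 − rank ∂_2 = (27 − 8) − 18 = 1, and ∂_2 has invariant factor 2 > 1, so H_1 = Z ⊕ Z/2Z.
  H_2: rank ker ∂_2 − rank ∂_3 = (18 − 18) − 0 = 0, and there is no ∂_3, so H_2 = 0.

As a check, the Euler characteristic is 9 − 27 + 18 = 0, which agrees with 1 − 1 + 0 = 0.

H_0 = Z,  H_1 = Z ⊕ Z/2Z,  H_2 = 0.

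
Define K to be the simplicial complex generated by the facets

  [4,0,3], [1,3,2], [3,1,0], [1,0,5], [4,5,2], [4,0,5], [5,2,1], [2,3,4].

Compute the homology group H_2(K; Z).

H_2 = Z.

Fix the vertex order 0 < 1 < 2 < 3 < 4 < 5 and write every simplex with vertices in increasing order. Then dim K = 2 and the simplices of K are:

  0-simplices (6): [0], [1], [2], [3], [4], [5]
  1-simplices (12): [0,1], [0,3], [0,4], [0,5], [1,2], [1,3], [1,5], [2,3], [2,4], [2,5], [3,4], [4,5]
  2-simplices (8): [0,1,3], [0,1,5], [0,3,4], [0,4,5], [1,2,3], [1,2,5], [2,3,4], [2,4,5]

so the chain groups are C_0 ≅ Z^6, C_1 ≅ Z^12, C_2 ≅ Z^8.

Boundary ∂_1: C_1 → C_0 is given by ∂[p,q] = [q] − [p]. For instance
  ∂[4,5] = [5] − [4].
The resulting 6×12 matrix has rank 5, and its Smith normal form has invariant factors (1,1,1,1,1).

Boundary ∂_2: C_2 → C_1 sends each 2-simplex [p,q,r] to [q,r] − [p,r] + [p,q]. For instance
  ∂[1,2,5] = [2,5] − [1,5] + [1,2],
  ∂[0,1,5] = [1,5] − [0,5] + [0,1].
As a 12×8 matrix over Z this has rank 7, with invariant factors (1,1,1,1,1,1,1).

Now H_k = ker ∂_k / im ∂_{k+1}, so:

  H_2: rank ker ∂_2 − rank ∂_3 = (8 − 7) − 0 = 1, and there is no ∂_3, so H_2 = Z.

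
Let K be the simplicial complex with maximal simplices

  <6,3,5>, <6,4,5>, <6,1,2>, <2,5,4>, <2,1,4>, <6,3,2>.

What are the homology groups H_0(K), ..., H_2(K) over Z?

H_0 = Z,  H_1 = Z,  H_2 = 0.

Take the total order 1 < 2 < 3 < 4 < 5 < 6 on the vertex set. Then K (dimension 2) consists of the simplices:

  0-simplices (6): [1], [2], [3], [4], [5], [6]
  1-simplices (12): [1,2], [1,4], [1,6], [2,3], [2,4], [2,5], [2,6], [3,5], [3,6], [4,5], [4,6], [5,6]
  2-simplices (6): [1,2,4], [1,2,6], [2,3,6], [2,4,5], [3,5,6], [4,5,6]

Hence C_0 ≅ Z^6, C_1 ≅ Z^12, C_2 ≅ Z^6.

Boundary ∂_1: C_1 → C_0 maps an edge to its endpoints' difference, ∂[p,q] = q − p.
The resulting 6×12 matrix has rank 5, and its Smith normal form has invariant factors (1,1,1,1,1).

∂_2: C_2 → C_1 acts by ∂[p,q,r] = [q,r] − [p,r] + [p,q]. For instance
  ∂[3,5,6] = [5,6] − [3,6] + [3,5],
  ∂[1,2,4] = [2,4] − [1,4] + [1,2].
The resulting 12×6 matrix has rank 6, and its Smith normal form has invariant factors (1,1,1,1,1,1).

From H_k ≅ ker(∂_k) / im(∂_{k+1}) we obtain:

  H_0: rank C_0 − rank ∂_1 = 6 − 5 = 1, and the invariant factors of ∂_1 are all 1, so H_0 ≅ Z.
  H_1: rank ker ∂_1 − rank ∂_2 = (12 − 5) − 6 = 1, and the invariant factors of ∂_2 are all 1, so H_1 ≅ Z.
  H_2: rank ker ∂_2 − rank ∂_3 = (6 − 6) − 0 = 0, and there is no ∂_3, so H_2 ≅ 0.

(K is a triangulation of the cylinder S^1 x I.)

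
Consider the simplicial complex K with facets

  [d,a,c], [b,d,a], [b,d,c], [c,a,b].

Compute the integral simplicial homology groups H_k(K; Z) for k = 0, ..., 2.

K has 4 vertices, 6 edges, 4 triangles.
rank ∂_0 = 0, rank ∂_1 = 3 ⇒ b_0 = 4 − 0 − 3 = 1; all invariant factors of ∂_1 are 1 so no torsion. So H_0 = Z.
rank ∂_1 = 3, rank ∂_2 = 3 ⇒ b_1 = 6 − 3 − 3 = 0; all invariant factors of ∂_2 are 1 so no torsion. So H_1 = 0.
rank ∂_2 = 3, rank ∂_3 = 0 ⇒ b_2 = 4 − 3 − 0 = 1. So H_2 = Z.

H_0 = Z,  H_1 = 0,  H_2 = Z.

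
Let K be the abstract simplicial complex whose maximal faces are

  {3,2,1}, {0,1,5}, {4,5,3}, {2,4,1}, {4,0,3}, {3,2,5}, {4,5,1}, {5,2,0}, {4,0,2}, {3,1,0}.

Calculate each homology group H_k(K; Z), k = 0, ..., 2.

H_0 = Z,  H_1 = Z/2,  H_2 = 0.

Fix the vertex order 0 < 1 < 2 < 3 < 4 < 5 and write every simplex with vertices in increasing order. Then dim K = 2 and the simplices of K are:

  0-simplices (6): [0], [1], [2], [3], [4], [5]
  1-simplices (15): [0,1], [0,2], [0,3], [0,4], [0,5], [1,2], [1,3], [1,4], [1,5], [2,3], [2,4], [2,5], [3,4], [3,5], [4,5]
  2-simplices (10): [0,1,3], [0,1,5], [0,2,4], [0,2,5], [0,3,4], [1,2,3], [1,2,4], [1,4,5], [2,3,5], [3,4,5]

Hence C_0 ≅ Z^6, C_1 ≅ Z^15, C_2 ≅ Z^10.

The boundary map ∂_1: C_1 → C_0 maps an edge to its endpoints' difference, ∂[p,q] = q − p. For instance
  ∂[1,3] = [3] − [1].
The 6×15 boundary matrix has rank 5 and Smith normal form diag(1,1,1,1,1).

Boundary ∂_2: C_2 → C_1 sends each 2-simplex [p,q,r] to [q,r] − [p,r] + [p,q]. For instance
  ∂[0,1,3] = [1,3] − [0,3] + [0,1],
  ∂[2,3,5] = [3,5] − [2,5] + [2,3].
The resulting 15×10 matrix has rank 10, and its Smith normal form has invariant factors (1,1,1,1,1,1,1,1,1,2).

Now H_k = ker ∂_k / im ∂_{k+1}, so:

  H_0: rank C_0 − rank ∂_1 = 6 − 5 = 1, and the invariant factors of ∂_1 are all 1, so H_0 ≅ Z.
  H_1: rank ker ∂_1 − rank ∂_2 = (15 − 5) − 10 = 0, and ∂_2 has invariant factor 2 > 1, so H_1 ≅ Z/2.
  H_2: rank ker ∂_2 − rank ∂_3 = (10 − 10) − 0 = 0, and there is no ∂_3, so H_2 ≅ 0.

(K is a triangulation of the real projective plane RP^2.)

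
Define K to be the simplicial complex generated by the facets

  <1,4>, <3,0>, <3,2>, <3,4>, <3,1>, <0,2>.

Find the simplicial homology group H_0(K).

H_0 ≅ Z.

K has 5 vertices, 6 edges.
rank ∂_0 = 0, rank ∂_1 = 4 ⇒ b_0 = 5 − 0 − 4 = 1; all invariant factors of ∂_1 are 1 so no torsion. So H_0 = Z.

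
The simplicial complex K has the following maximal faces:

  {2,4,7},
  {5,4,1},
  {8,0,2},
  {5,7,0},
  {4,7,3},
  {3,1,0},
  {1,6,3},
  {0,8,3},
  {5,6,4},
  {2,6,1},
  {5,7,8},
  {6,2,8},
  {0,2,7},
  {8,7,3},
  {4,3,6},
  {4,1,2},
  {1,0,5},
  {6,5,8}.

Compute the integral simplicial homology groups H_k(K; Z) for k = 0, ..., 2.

H_0 ≅ Z,  H_1 ≅ Z ⊕ Z_2,  H_2 = 0.

Order the vertices as 0 < 1 < 2 < 3 < 4 < 5 < 6 < 7 < 8. Listing each simplex with vertices in this order, K has dimension 2 with simplices:

  0-simplices (9): [0], [1], [2], [3], [4], [5], [6], [7], [8]
  1-simplices (27): (27 of them)
  2-simplices (18): [0,1,3], [0,1,5], [0,2,7], [0,2,8], [0,3,8], [0,5,7], [1,2,4], [1,2,6], [1,3,6], [1,4,5], [2,4,7], [2,6,8], [3,4,6], [3,4,7], [3,7,8], [4,5,6], [5,6,8], [5,7,8]

Hence C_0 ≅ Z^9, C_1 ≅ Z^27, C_2 ≅ Z^18.

∂_1: C_1 → C_0 is given by ∂[p,q] = [q] − [p].
The 9×27 boundary matrix has rank 8 and Smith normal form diag(1,1,1,1,1,1,1,1).

The boundary map ∂_2: C_2 → C_1 sends each 2-simplex [p,q,r] to [q,r] − [p,r] + [p,q]. For instance
  ∂[1,2,4] = [2,4] − [1,4] + [1,2],
  ∂[0,1,5] = [1,5] − [0,5] + [0,1].
This gives a 27×18 integer matrix of rank 18; reducing to Smith normal form yields diagonal entries (1,1,1,1,1,1,1,1,1,1,1,1,1,1,1,1,1,2).

From H_k ≅ ker(∂_k) / im(∂_{k+1}) we obtain:

  H_0: rank C_0 − rank ∂_1 = 9 − 8 = 1, and the invariant factors of ∂_1 are all 1, so H_0 = Z.
  H_1: rank ker ∂_1 − rank ∂_2 = (27 − 8) − 18 = 1, and ∂_2 has invariant factor 2 > 1, so H_1 = Z ⊕ Z_2.
  H_2: rank ker ∂_2 − rank ∂_3 = (18 − 18) − 0 = 0, and there is no ∂_3, so H_2 = 0.

As a check, the Euler characteristic is 9 − 27 + 18 = 0, which agrees with 1 − 1 + 0 = 0.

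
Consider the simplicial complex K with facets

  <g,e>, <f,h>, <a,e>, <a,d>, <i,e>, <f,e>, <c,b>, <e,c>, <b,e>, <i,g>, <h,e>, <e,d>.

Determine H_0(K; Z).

K has 9 vertices, 12 edges.
rank ∂_0 = 0, rank ∂_1 = 8 ⇒ b_0 = 9 − 0 − 8 = 1; all invariant factors of ∂_1 are 1 so no torsion. So H_0 ≅ Z.

H_0 = Z.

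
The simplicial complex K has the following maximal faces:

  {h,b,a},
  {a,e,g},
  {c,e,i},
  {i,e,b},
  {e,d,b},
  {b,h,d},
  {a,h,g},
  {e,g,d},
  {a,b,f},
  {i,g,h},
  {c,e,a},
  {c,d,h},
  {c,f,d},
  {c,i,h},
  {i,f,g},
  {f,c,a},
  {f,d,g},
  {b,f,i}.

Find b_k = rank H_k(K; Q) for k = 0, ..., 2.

b_0 = 1, b_1 = 2, b_2 = 1.

Take the total order a < b < c < d < e < f < g < h < i on the vertex set. Then K (dimension 2) consists of the simplices:

  0-simplices (9): a, b, c, d, e, f, g, h, i
  1-simplices (27): ab, ac, ae, af, ag, ah, bd, be, bf, bh, bi, cd, ce, cf, ch, ci, de, df, dg, dh, eg, ei, fg, fi, gh, gi, hi
  2-simplices (18): abf, abh, ace, acf, aeg, agh, bde, bdh, bei, bfi, cdf, cdh, cei, chi, deg, dfg, fgi, ghi

so the chain groups are C_0 ≅ Z^9, C_1 ≅ Z^27, C_2 ≅ Z^18.

The boundary map ∂_1: C_1 → C_0 is given by ∂[p,q] = [q] − [p].
As a 9×27 matrix over Z this has rank 8, with invariant factors (1,1,1,1,1,1,1,1).

Boundary ∂_2: C_2 → C_1 sends each 2-simplex [p,q,r] to [q,r] − [p,r] + [p,q]. For instance
  ∂bfi = fi − bi + bf,
  ∂abh = bh − ah + ab.
The resulting 27×18 matrix has rank 17, and its Smith normal form has invariant factors (1,1,1,1,1,1,1,1,1,1,1,1,1,1,1,1,1).

Computing H_k = (kernel of ∂_k) / (image of ∂_{k+1}):

  H_0: rank C_0 − rank ∂_1 = 9 − 8 = 1, and the invariant factors of ∂_1 are all 1, so H_0 = Z.
  H_1: rank ker ∂_1 − rank ∂_2 = (27 − 8) − 17 = 2, and the invariant factors of ∂_2 are all 1, so H_1 = Z^2.
  H_2: rank ker ∂_2 − rank ∂_3 = (18 − 17) − 0 = 1, and there is no ∂_3, so H_2 = Z.

Hence the Betti numbers are b_0 = 1, b_1 = 2, b_2 = 1.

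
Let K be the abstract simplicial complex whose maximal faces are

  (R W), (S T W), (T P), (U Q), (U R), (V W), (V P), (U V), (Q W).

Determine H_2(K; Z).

H_2 ≅ 0.

Take the total order P < Q < R < S < T < U < V < W on the vertex set. Then K (dimension 2) consists of the simplices:

  0-simplices (8): P, Q, R, S, T, U, V, W
  1-simplices (11): PT, PV, QU, QW, RU, RW, ST, SW, TW, UV, VW
  2-simplices (1): STW

giving chain groups C_0 ≅ Z^8, C_1 ≅ Z^11, C_2 ≅ Z^1.

Boundary ∂_1: C_1 → C_0 sends each edge [p,q] (with p < q) to q − p. For instance
  ∂RU = U − R.
The 8×11 boundary matrix has rank 7 and Smith normal form diag(1,1,1,1,1,1,1).

Boundary ∂_2: C_2 → C_1 maps a triangle to the signed sum of its edges. For instance
  ∂STW = TW − SW + ST.
The 11×1 boundary matrix has rank 1 and Smith normal form diag(1).

Computing H_k = (kernel of ∂_k) / (image of ∂_{k+1}):

  H_2: rank ker ∂_2 − rank ∂_3 = (1 − 1) − 0 = 0, and there is no ∂_3, so H_2 = 0.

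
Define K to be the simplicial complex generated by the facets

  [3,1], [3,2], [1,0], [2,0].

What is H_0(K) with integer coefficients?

Order the vertices as 0 < 1 < 2 < 3. Listing each simplex with vertices in this order, K has dimension 1 with simplices:

  0-simplices (4): [0], [1], [2], [3]
  1-simplices (4): [0,1], [0,2], [1,3], [2,3]

Hence C_0 ≅ Z^4, C_1 ≅ Z^4.

The boundary map ∂_1: C_1 → C_0 sends each edge [p,q] (with p < q) to q − p.
As a 4×4 matrix over Z this has rank 3, with invariant factors (1,1,1).

From H_k ≅ ker(∂_k) / im(∂_{k+1}) we obtain:

  H_0: rank C_0 − rank ∂_1 = 4 − 3 = 1, and the invariant factors of ∂_1 are all 1, so H_0 = Z.

H_0 ≅ Z.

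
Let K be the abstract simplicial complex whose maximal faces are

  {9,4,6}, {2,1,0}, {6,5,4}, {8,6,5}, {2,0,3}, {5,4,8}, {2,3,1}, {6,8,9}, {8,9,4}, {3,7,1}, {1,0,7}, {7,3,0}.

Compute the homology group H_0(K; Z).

Order the vertices as 0 < 1 < 2 < 3 < 4 < 5 < 6 < 7 < 8 < 9. Listing each simplex with vertices in this order, K has dimension 2 with simplices:

  0-simplices (10): [0], [1], [2], [3], [4], [5], [6], [7], [8], [9]
  1-simplices (18): [0,1], [0,2], [0,3], [0,7], [1,2], [1,3], [1,7], [2,3], [3,7], [4,5], [4,6], [4,8], [4,9], [5,6], [5,8], [6,8], [6,9], [8,9]
  2-simplices (12): [0,1,2], [0,1,7], [0,2,3], [0,3,7], [1,2,3], [1,3,7], [4,5,6], [4,5,8], [4,6,9], [4,8,9], [5,6,8], [6,8,9]

so the chain groups are C_0 ≅ Z^10, C_1 ≅ Z^18, C_2 ≅ Z^12.

∂_1: C_1 → C_0 maps an edge to its endpoints' difference, ∂[p,q] = q − p. For instance
  ∂[0,7] = [7] − [0].
The resulting 10×18 matrix has rank 8, and its Smith normal form has invariant factors (1,1,1,1,1,1,1,1).

The boundary map ∂_2: C_2 → C_1 maps a triangle to the signed sum of its edges. For instance
  ∂[1,2,3] = [2,3] − [1,3] + [1,2],
  ∂[4,6,9] = [6,9] − [4,9] + [4,6].
This gives a 18×12 integer matrix of rank 10; reducing to Smith normal form yields diagonal entries (1,1,1,1,1,1,1,1,1,1).

From H_k ≅ ker(∂_k) / im(∂_{k+1}) we obtain:

  H_0: rank C_0 − rank ∂_1 = 10 − 8 = 2, and the invariant factors of ∂_1 are all 1, so H_0 ≅ Z^2.

H_0 ≅ Z^2.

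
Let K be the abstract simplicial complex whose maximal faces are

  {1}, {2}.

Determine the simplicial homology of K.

Take the total order 1 < 2 on the vertex set. Then K (dimension 0) consists of the simplices:

  0-simplices (2): [1], [2]

so the chain groups are C_0 ≅ Z^2.

From H_k ≅ ker(∂_k) / im(∂_{k+1}) we obtain:

  H_0: rank C_0 − rank ∂_1 = 2 − 0 = 2, and there is no ∂_1, so H_0 = Z^2.

H_0 = Z^2.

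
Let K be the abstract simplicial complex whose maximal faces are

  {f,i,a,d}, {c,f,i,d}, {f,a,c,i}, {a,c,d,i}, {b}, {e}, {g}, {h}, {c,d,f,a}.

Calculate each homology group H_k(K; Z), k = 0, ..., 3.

Order the vertices as a < b < c < d < e < f < g < h < i. Listing each simplex with vertices in this order, K has dimension 3 with simplices:

  0-simplices (9): a, b, c, d, e, f, g, h, i
  1-simplices (10): ac, ad, af, ai, cd, cf, ci, df, di, fi
  2-simplices (10): acd, acf, aci, adf, adi, afi, cdf, cdi, cfi, dfi
  3-simplices (5): acdf, acdi, acfi, adfi, cdfi

Hence C_0 ≅ Z^9, C_1 ≅ Z^10, C_2 ≅ Z^10, C_3 ≅ Z^5.

∂_1: C_1 → C_0 maps an edge to its endpoints' difference, ∂[p,q] = q − p. For instance
  ∂af = f − a.
As a 9×10 matrix over Z this has rank 4, with invariant factors (1,1,1,1).

Boundary ∂_2: C_2 → C_1 acts by ∂[p,q,r] = [q,r] − [p,r] + [p,q]. For instance
  ∂dfi = fi − di + df,
  ∂cfi = fi − ci + cf.
The resulting 10×10 matrix has rank 6, and its Smith normal form has invariant factors (1,1,1,1,1,1).

Boundary ∂_3: C_3 → C_2 sends each 3-simplex σ to the alternating sum Σ_i (−1)^i (σ with its i-th vertex removed). For instance
  ∂acfi = cfi − afi + aci − acf,
  ∂acdi = cdi − adi + aci − acd.
The 10×5 boundary matrix has rank 4 and Smith normal form diag(1,1,1,1).

Computing H_k = (kernel of ∂_k) / (image of ∂_{k+1}):

  H_0: rank C_0 − rank ∂_1 = 9 − 4 = 5, and the invariant factors of ∂_1 are all 1, so H_0 = Z^5.
  H_1: rank ker ∂_1 − rank ∂_2 = (10 − 4) − 6 = 0, and the invariant factors of ∂_2 are all 1, so H_1 = 0.
  H_2: rank ker ∂_2 − rank ∂_3 = (10 − 6) − 4 = 0, and the invariant factors of ∂_3 are all 1, so H_2 = 0.
  H_3: rank ker ∂_3 − rank ∂_4 = (5 − 4) − 0 = 1, and there is no ∂_4, so H_3 = Z.

H_0 ≅ Z^5,  H_1 = 0,  H_2 = 0,  H_3 ≅ Z.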